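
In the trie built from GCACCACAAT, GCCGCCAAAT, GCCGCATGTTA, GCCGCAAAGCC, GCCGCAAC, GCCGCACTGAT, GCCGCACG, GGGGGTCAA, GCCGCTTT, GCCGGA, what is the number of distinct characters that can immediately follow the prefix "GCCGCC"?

1

The children of the "GCCGCC" node are the distinct next characters among strings starting with "GCCGCC".
Distinct next characters after "GCCGCC": A.
That node has 1 child edge.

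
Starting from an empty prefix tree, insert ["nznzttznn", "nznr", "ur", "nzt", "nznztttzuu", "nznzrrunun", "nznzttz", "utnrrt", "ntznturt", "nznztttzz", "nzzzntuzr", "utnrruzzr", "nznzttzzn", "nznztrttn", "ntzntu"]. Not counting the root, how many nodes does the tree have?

For each word, the new-node count is its length minus the longest prefix already in the trie:
  "nznzttznn" → 9 new (n, z, n, z, t, t, z, n, n)
  "nznr" → prefix "nzn" already present; 1 new (r)
  "ur" → 2 new (u, r)
  "nzt" → prefix "nz" already present; 1 new (t)
  "nznztttzuu" → prefix "nznztt" already present; 4 new (t, z, u, u)
  "nznzrrunun" → prefix "nznz" already present; 6 new (r, r, u, n, u, n)
  "nznzttz" → prefix "nznzttz" already present; 0 new (none)
  "utnrrt" → prefix "u" already present; 5 new (t, n, r, r, t)
  "ntznturt" → prefix "n" already present; 7 new (t, z, n, t, u, r, t)
  "nznztttzz" → prefix "nznztttz" already present; 1 new (z)
  "nzzzntuzr" → prefix "nz" already present; 7 new (z, z, n, t, u, z, r)
  "utnrruzzr" → prefix "utnrr" already present; 4 new (u, z, z, r)
  "nznzttzzn" → prefix "nznzttz" already present; 2 new (z, n)
  "nznztrttn" → prefix "nznzt" already present; 4 new (r, t, t, n)
  "ntzntu" → prefix "ntzntu" already present; 0 new (none)
Total nodes = 9 + 1 + 2 + 1 + 4 + 6 + 0 + 5 + 7 + 1 + 7 + 4 + 2 + 4 + 0 = 53

53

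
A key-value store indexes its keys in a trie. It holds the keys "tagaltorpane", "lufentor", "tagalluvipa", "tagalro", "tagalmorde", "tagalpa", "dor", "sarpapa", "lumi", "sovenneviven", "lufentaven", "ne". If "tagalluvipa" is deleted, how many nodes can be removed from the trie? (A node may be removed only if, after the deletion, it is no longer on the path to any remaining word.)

6

After clearing the end-marker at "tagalluvipa", prune upward until reaching a node still needed by another word.
The suffix "luvipa" (6 nodes) is used only by "tagalluvipa"; the node for "tagal" still has the child "t", so pruning stops there.
Nodes removed: 6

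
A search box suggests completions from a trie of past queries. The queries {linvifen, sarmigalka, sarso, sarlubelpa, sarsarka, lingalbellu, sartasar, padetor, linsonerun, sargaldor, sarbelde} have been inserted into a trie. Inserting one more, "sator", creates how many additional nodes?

"sa" is already a path in the trie; the remaining "tor" must be added.
So 5 − 2 = 3 new nodes.

3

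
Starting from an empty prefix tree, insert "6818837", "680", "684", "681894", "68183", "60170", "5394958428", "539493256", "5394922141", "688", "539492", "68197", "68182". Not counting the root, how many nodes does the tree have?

Insert word by word; a character creates a node only if that edge doesn't already exist:
  "6818837" → 7 new (6, 8, 1, 8, 8, 3, 7)
  "680" → prefix "68" already present; 1 new (0)
  "684" → prefix "68" already present; 1 new (4)
  "681894" → prefix "6818" already present; 2 new (9, 4)
  "68183" → prefix "6818" already present; 1 new (3)
  "60170" → prefix "6" already present; 4 new (0, 1, 7, 0)
  "5394958428" → 10 new (5, 3, 9, 4, 9, 5, 8, 4, 2, 8)
  "539493256" → prefix "53949" already present; 4 new (3, 2, 5, 6)
  "5394922141" → prefix "53949" already present; 5 new (2, 2, 1, 4, 1)
  "688" → prefix "68" already present; 1 new (8)
  "539492" → prefix "539492" already present; 0 new (none)
  "68197" → prefix "681" already present; 2 new (9, 7)
  "68182" → prefix "6818" already present; 1 new (2)
Total nodes = 7 + 1 + 1 + 2 + 1 + 4 + 10 + 4 + 5 + 1 + 0 + 2 + 1 = 39

39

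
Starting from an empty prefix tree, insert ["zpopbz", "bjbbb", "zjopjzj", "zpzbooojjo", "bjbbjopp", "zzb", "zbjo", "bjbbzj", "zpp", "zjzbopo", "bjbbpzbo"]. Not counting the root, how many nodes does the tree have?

Trace insertions, counting only characters that open a new branch:
  "zpopbz" → 6 new (z, p, o, p, b, z)
  "bjbbb" → 5 new (b, j, b, b, b)
  "zjopjzj" → prefix "z" already present; 6 new (j, o, p, j, z, j)
  "zpzbooojjo" → prefix "zp" already present; 8 new (z, b, o, o, o, j, j, o)
  "bjbbjopp" → prefix "bjbb" already present; 4 new (j, o, p, p)
  "zzb" → prefix "z" already present; 2 new (z, b)
  "zbjo" → prefix "z" already present; 3 new (b, j, o)
  "bjbbzj" → prefix "bjbb" already present; 2 new (z, j)
  "zpp" → prefix "zp" already present; 1 new (p)
  "zjzbopo" → prefix "zj" already present; 5 new (z, b, o, p, o)
  "bjbbpzbo" → prefix "bjbb" already present; 4 new (p, z, b, o)
Total nodes = 6 + 5 + 6 + 8 + 4 + 2 + 3 + 2 + 1 + 5 + 4 = 46

46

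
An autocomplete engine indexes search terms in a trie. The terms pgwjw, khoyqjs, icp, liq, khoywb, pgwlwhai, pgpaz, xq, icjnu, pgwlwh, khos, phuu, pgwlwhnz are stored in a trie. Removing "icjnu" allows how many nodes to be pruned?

A node on "icjnu"'s path can go only if nothing else ends at it or branches off below it.
The suffix "jnu" (3 nodes) is used only by "icjnu"; the node for "ic" still has the child "p", so pruning stops there.
Nodes removed: 3

3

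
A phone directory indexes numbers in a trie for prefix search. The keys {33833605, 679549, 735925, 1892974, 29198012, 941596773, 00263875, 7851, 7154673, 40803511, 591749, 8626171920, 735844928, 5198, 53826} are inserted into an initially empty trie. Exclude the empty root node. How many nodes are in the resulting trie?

Insert word by word; a character creates a node only if that edge doesn't already exist:
  "33833605" → 8 new (3, 3, 8, 3, 3, 6, 0, 5)
  "679549" → 6 new (6, 7, 9, 5, 4, 9)
  "735925" → 6 new (7, 3, 5, 9, 2, 5)
  "1892974" → 7 new (1, 8, 9, 2, 9, 7, 4)
  "29198012" → 8 new (2, 9, 1, 9, 8, 0, 1, 2)
  "941596773" → 9 new (9, 4, 1, 5, 9, 6, 7, 7, 3)
  "00263875" → 8 new (0, 0, 2, 6, 3, 8, 7, 5)
  "7851" → prefix "7" already present; 3 new (8, 5, 1)
  "7154673" → prefix "7" already present; 6 new (1, 5, 4, 6, 7, 3)
  "40803511" → 8 new (4, 0, 8, 0, 3, 5, 1, 1)
  "591749" → 6 new (5, 9, 1, 7, 4, 9)
  "8626171920" → 10 new (8, 6, 2, 6, 1, 7, 1, 9, 2, 0)
  "735844928" → prefix "735" already present; 6 new (8, 4, 4, 9, 2, 8)
  "5198" → prefix "5" already present; 3 new (1, 9, 8)
  "53826" → prefix "5" already present; 4 new (3, 8, 2, 6)
Total nodes = 8 + 6 + 6 + 7 + 8 + 9 + 8 + 3 + 6 + 8 + 6 + 10 + 6 + 3 + 4 = 98

98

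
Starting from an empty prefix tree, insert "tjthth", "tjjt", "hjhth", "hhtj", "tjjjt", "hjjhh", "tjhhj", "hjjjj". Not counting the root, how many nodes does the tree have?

Count nodes per top-level branch (shared prefixes stored once):
  'h'-branch (hhtj, hjhth, hjjhh, hjjjj): 13 nodes
  't'-branch (tjhhj, tjjjt, tjjt, tjthth): 13 nodes
Sum: 26

26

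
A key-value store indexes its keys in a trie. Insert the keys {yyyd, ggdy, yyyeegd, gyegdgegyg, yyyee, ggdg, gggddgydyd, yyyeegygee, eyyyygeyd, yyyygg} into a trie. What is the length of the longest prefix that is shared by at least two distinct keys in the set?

The deepest shared node is where two words last agree before diverging.
"yyyeegd" and "yyyeegygee" agree on "yyyeeg" (6 characters) before diverging; nothing deeper is shared.
Longest shared-prefix length: 6

6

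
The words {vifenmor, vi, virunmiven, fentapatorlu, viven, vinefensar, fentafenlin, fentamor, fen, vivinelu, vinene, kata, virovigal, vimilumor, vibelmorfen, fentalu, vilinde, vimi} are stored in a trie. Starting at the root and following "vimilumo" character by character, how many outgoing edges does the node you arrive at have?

Walk "vimilumo" from the root, arriving at one node.
Distinct next characters after "vimilumo": r.
That node has 1 child edge.

1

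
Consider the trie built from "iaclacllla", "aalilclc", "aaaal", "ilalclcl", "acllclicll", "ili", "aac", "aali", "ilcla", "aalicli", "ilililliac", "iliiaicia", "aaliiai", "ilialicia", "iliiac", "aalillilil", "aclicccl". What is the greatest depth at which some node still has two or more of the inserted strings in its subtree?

Look for the deepest trie node that still has at least two words in its subtree.
e.g. "aalilclc" and "aalillilil" share the prefix "aalil" of length 5; no pair shares a longer one.
Longest shared-prefix length: 5

5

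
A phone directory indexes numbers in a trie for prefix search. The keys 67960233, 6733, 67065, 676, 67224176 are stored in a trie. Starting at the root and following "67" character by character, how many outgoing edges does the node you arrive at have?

Walk "67" from the root, arriving at one node.
Distinct next characters after "67": 0, 2, 3, 6, 9.
That node has 5 child edges.

5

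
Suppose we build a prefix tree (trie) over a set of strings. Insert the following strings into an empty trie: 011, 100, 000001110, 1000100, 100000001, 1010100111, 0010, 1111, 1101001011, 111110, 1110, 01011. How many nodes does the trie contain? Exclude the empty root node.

For each word, the new-node count is its length minus the longest prefix already in the trie:
  "011" → 3 new (0, 1, 1)
  "100" → 3 new (1, 0, 0)
  "000001110" → prefix "0" already present; 8 new (0, 0, 0, 0, 1, 1, 1, 0)
  "1000100" → prefix "100" already present; 4 new (0, 1, 0, 0)
  "100000001" → prefix "1000" already present; 5 new (0, 0, 0, 0, 1)
  "1010100111" → prefix "10" already present; 8 new (1, 0, 1, 0, 0, 1, 1, 1)
  "0010" → prefix "00" already present; 2 new (1, 0)
  "1111" → prefix "1" already present; 3 new (1, 1, 1)
  "1101001011" → prefix "11" already present; 8 new (0, 1, 0, 0, 1, 0, 1, 1)
  "111110" → prefix "1111" already present; 2 new (1, 0)
  "1110" → prefix "111" already present; 1 new (0)
  "01011" → prefix "01" already present; 3 new (0, 1, 1)
Total nodes = 3 + 3 + 8 + 4 + 5 + 8 + 2 + 3 + 8 + 2 + 1 + 3 = 50

50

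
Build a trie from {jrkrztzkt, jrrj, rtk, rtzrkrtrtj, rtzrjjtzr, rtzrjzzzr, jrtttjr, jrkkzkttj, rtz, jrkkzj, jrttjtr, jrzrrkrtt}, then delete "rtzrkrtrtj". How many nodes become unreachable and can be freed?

6

After clearing the end-marker at "rtzrkrtrtj", prune upward until reaching a node still needed by another word.
The suffix "krtrtj" (6 nodes) is used only by "rtzrkrtrtj"; the node for "rtzr" still has the child "j", so pruning stops there.
Nodes removed: 6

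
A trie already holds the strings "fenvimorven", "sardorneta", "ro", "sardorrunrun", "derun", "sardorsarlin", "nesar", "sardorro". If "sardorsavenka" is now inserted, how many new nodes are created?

5

The longest prefix of "sardorsavenka" already in the trie is "sardorsa" (length 8).
So 13 − 8 = 5 new nodes.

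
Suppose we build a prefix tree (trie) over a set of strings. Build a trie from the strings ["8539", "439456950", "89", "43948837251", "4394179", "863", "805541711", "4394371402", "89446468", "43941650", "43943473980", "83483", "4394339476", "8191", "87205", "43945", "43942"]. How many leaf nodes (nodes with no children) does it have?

15

A leaf is a node with no children — equivalently, the end of a word that is not a proper prefix of any other stored word.
Those words: "43941650", "4394179", "43942", "4394339476", "43943473980", "4394371402", "439456950", "43948837251", "805541711", "8191", "83483", "8539", "863", "87205", "89446468"
Leaf count: 15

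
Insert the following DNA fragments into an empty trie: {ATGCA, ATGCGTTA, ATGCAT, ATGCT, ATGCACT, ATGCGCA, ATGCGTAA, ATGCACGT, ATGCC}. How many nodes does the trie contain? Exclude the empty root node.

20

Count nodes per top-level branch (shared prefixes stored once):
  'A'-branch (ATGCA, ATGCACGT, ATGCACT, ATGCAT, ATGCC, ATGCGCA, ATGCGTAA, ATGCGTTA, ATGCT): 20 nodes
Sum: 20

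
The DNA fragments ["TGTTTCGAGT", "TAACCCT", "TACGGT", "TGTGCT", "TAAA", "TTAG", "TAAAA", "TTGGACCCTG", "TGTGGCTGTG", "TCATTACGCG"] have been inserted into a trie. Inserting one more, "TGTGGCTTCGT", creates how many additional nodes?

"TGTGGCT" is already a path in the trie; the remaining "TCGT" must be added.
So 11 − 7 = 4 new nodes.

4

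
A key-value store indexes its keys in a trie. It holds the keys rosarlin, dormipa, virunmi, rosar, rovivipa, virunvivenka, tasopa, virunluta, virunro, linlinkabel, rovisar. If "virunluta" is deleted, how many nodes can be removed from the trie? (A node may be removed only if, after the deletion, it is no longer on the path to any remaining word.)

4

After clearing the end-marker at "virunluta", prune upward until reaching a node still needed by another word.
The suffix "luta" (4 nodes) is used only by "virunluta"; the node for "virun" still has the child "m", so pruning stops there.
Nodes removed: 4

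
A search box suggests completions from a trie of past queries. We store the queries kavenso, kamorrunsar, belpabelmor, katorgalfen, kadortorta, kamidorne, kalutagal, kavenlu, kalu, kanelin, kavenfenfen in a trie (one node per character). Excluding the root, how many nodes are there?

For each word, the new-node count is its length minus the longest prefix already in the trie:
  "kavenso" → 7 new (k, a, v, e, n, s, o)
  "kamorrunsar" → prefix "ka" already present; 9 new (m, o, r, r, u, n, s, a, r)
  "belpabelmor" → 11 new (b, e, l, p, a, b, e, l, m, o, r)
  "katorgalfen" → prefix "ka" already present; 9 new (t, o, r, g, a, l, f, e, n)
  "kadortorta" → prefix "ka" already present; 8 new (d, o, r, t, o, r, t, a)
  "kamidorne" → prefix "kam" already present; 6 new (i, d, o, r, n, e)
  "kalutagal" → prefix "ka" already present; 7 new (l, u, t, a, g, a, l)
  "kavenlu" → prefix "kaven" already present; 2 new (l, u)
  "kalu" → prefix "kalu" already present; 0 new (none)
  "kanelin" → prefix "ka" already present; 5 new (n, e, l, i, n)
  "kavenfenfen" → prefix "kaven" already present; 6 new (f, e, n, f, e, n)
Total nodes = 7 + 9 + 11 + 9 + 8 + 6 + 7 + 2 + 0 + 5 + 6 = 70

70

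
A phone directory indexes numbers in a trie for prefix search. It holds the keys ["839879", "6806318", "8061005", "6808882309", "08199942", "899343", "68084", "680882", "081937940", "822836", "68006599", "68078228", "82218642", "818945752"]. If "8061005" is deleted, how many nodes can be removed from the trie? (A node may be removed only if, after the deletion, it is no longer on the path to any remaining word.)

6

After clearing the end-marker at "8061005", prune upward until reaching a node still needed by another word.
The suffix "061005" (6 nodes) is used only by "8061005"; the node for "8" still has the child "3", so pruning stops there.
Nodes removed: 6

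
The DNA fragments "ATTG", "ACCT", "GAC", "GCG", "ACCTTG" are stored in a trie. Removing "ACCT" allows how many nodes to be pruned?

0

A node on "ACCT"'s path can go only if nothing else ends at it or branches off below it.
Every node on "ACCT" is still needed (e.g. by "ACCTTG"), so nothing is freed.
Nodes removed: 0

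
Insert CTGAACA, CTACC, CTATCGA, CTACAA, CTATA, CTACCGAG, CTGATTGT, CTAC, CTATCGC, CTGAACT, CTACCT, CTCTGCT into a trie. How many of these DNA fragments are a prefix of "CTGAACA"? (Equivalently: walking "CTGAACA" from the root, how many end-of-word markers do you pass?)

Walk "CTGAACA" from the root; an end-of-word marker is hit whenever a stored word is a prefix of "CTGAACA".
Prefixes of the query that are stored words: "CTGAACA"
Count: 1

1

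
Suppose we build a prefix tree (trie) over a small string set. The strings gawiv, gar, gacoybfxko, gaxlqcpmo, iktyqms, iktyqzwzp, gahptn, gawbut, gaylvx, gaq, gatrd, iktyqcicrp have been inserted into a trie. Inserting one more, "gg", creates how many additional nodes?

"g" is already a path in the trie; the remaining "g" must be added.
New nodes needed: |"gg"| − 1 = 2 − 1 = 1.

1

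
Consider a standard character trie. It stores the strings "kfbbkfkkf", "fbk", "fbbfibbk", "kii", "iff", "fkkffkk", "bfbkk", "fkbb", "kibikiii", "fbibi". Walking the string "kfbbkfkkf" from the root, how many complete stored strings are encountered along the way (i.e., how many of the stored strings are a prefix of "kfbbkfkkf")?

1

Walk "kfbbkfkkf" from the root; an end-of-word marker is hit whenever a stored word is a prefix of "kfbbkfkkf".
Prefixes of the query that are stored words: "kfbbkfkkf"
Count: 1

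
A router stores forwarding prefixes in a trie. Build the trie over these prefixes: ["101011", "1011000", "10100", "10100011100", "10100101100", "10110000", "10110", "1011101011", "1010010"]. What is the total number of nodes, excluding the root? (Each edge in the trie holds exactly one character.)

Count nodes per top-level branch (shared prefixes stored once):
  '1'-branch (10100, 10100011100, 1010010, 10100101100, 101011, 10110, 1011000, 10110000, 1011101011): 30 nodes
Sum: 30

30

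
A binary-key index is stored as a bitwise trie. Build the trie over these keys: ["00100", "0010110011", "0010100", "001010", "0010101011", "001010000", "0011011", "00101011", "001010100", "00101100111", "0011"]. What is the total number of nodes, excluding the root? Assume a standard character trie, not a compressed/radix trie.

Insert word by word; a character creates a node only if that edge doesn't already exist:
  "00100" → 5 new (0, 0, 1, 0, 0)
  "0010110011" → prefix "0010" already present; 6 new (1, 1, 0, 0, 1, 1)
  "0010100" → prefix "00101" already present; 2 new (0, 0)
  "001010" → prefix "001010" already present; 0 new (none)
  "0010101011" → prefix "001010" already present; 4 new (1, 0, 1, 1)
  "001010000" → prefix "0010100" already present; 2 new (0, 0)
  "0011011" → prefix "001" already present; 4 new (1, 0, 1, 1)
  "00101011" → prefix "0010101" already present; 1 new (1)
  "001010100" → prefix "00101010" already present; 1 new (0)
  "00101100111" → prefix "0010110011" already present; 1 new (1)
  "0011" → prefix "0011" already present; 0 new (none)
Total nodes = 5 + 6 + 2 + 0 + 4 + 2 + 4 + 1 + 1 + 1 + 0 = 26

26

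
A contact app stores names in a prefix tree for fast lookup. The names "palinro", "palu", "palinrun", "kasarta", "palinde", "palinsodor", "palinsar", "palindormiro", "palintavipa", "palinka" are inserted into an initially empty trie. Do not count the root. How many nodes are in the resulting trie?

40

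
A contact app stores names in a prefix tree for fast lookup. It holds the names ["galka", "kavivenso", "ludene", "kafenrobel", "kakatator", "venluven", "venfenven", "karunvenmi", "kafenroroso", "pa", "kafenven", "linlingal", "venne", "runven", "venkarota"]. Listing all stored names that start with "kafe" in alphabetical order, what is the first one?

kafenrobel

Filter for "kafe…" and sort: "kafenrobel", "kafenroroso", "kafenven"
Position 1: kafenrobel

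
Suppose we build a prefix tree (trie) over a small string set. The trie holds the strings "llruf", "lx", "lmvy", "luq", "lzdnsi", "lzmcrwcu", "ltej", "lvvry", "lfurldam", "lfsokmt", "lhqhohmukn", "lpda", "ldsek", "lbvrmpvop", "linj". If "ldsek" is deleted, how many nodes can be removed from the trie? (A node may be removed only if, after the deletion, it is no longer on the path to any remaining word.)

4

After clearing the end-marker at "ldsek", prune upward until reaching a node still needed by another word.
The suffix "dsek" (4 nodes) is used only by "ldsek"; the node for "l" still has the child "l", so pruning stops there.
Nodes removed: 4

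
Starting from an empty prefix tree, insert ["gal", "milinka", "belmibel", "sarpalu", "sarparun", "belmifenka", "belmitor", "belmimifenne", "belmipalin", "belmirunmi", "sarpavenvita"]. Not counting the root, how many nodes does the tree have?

Count nodes per top-level branch (shared prefixes stored once):
  'b'-branch (belmibel, belmifenka, belmimifenne, belmipalin, belmirunmi, belmitor): 33 nodes
  'g'-branch (gal): 3 nodes
  'm'-branch (milinka): 7 nodes
  's'-branch (sarpalu, sarparun, sarpavenvita): 17 nodes
Sum: 60

60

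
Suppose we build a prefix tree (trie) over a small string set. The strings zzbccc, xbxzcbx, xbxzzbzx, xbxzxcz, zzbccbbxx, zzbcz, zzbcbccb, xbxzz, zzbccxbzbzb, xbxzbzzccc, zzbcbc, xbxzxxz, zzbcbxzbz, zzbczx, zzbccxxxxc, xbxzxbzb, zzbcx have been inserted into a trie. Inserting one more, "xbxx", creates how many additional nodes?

"xbx" is already a path in the trie; the remaining "x" must be added.
Each of the 1 remaining characters creates one node.

1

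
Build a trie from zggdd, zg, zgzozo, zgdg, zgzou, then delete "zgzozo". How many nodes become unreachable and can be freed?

After clearing the end-marker at "zgzozo", prune upward until reaching a node still needed by another word.
The suffix "zo" (2 nodes) is used only by "zgzozo"; the node for "zgzo" still has the child "u", so pruning stops there.
Nodes removed: 2

2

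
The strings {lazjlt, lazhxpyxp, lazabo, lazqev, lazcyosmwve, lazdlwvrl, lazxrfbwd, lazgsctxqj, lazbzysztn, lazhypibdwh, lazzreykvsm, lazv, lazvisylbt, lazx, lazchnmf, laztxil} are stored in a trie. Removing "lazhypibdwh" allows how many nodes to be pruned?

7

A node on "lazhypibdwh"'s path can go only if nothing else ends at it or branches off below it.
The suffix "ypibdwh" (7 nodes) is used only by "lazhypibdwh"; the node for "lazh" still has the child "x", so pruning stops there.
Nodes removed: 7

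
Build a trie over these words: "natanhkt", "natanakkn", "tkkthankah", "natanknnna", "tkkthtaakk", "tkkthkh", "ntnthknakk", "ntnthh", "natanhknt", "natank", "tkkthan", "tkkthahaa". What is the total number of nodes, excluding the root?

Count nodes per top-level branch (shared prefixes stored once):
  'n'-branch (natanakkn, natanhknt, natanhkt, natank, natanknnna, ntnthh, ntnthknakk): 29 nodes
  't'-branch (tkkthahaa, tkkthan, tkkthankah, tkkthkh, tkkthtaakk): 20 nodes
Sum: 49

49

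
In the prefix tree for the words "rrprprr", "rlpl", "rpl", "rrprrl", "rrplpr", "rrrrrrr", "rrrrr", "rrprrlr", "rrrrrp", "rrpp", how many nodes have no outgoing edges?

Leaves are exactly the stored words that no other stored word extends.
Those words: "rlpl", "rpl", "rrplpr", "rrpp", "rrprprr", "rrprrlr", "rrrrrp", "rrrrrrr"
Leaf count: 8

8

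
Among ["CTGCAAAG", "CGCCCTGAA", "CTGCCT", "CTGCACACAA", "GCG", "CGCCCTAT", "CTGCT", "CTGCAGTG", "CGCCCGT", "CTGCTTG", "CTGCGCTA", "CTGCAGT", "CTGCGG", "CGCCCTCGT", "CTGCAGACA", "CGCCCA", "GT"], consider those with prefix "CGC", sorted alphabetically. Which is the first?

CGCCCA

Filter for "CGC…" and sort: "CGCCCA", "CGCCCGT", "CGCCCTAT", "CGCCCTCGT", "CGCCCTGAA"
The 1st is CGCCCA.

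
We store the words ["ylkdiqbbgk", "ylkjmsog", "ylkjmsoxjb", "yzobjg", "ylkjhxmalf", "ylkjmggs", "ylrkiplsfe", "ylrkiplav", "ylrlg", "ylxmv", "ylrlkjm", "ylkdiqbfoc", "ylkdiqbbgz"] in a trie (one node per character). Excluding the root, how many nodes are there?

Count nodes per top-level branch (shared prefixes stored once):
  'y'-branch (ylkdiqbbgk, ylkdiqbbgz, ylkdiqbfoc, ylkjhxmalf, ylkjmggs, ylkjmsog, ylkjmsoxjb, ylrkiplav, ylrkiplsfe, ylrlg, ylrlkjm, ylxmv, yzobjg): 54 nodes
Sum: 54

54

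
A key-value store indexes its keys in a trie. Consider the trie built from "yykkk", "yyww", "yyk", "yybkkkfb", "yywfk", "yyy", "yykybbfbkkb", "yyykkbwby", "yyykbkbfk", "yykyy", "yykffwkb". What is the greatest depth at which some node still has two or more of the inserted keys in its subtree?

4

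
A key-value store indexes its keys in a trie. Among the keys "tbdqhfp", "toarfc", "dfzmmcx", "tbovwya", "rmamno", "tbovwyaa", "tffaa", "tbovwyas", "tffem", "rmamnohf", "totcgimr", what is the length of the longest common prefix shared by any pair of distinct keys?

The deepest shared node is where two words last agree before diverging.
"tbovwya" and "tbovwyaa" agree on "tbovwya" (7 characters) before diverging; nothing deeper is shared.
Longest shared-prefix length: 7

7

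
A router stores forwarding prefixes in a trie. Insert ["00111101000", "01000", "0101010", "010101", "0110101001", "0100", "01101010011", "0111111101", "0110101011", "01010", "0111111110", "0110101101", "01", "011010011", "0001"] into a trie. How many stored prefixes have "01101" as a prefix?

Filter for entries beginning with "01101":
Matches: "011010011", "0110101001", "01101010011", "0110101011", "0110101101"
Count: 5

5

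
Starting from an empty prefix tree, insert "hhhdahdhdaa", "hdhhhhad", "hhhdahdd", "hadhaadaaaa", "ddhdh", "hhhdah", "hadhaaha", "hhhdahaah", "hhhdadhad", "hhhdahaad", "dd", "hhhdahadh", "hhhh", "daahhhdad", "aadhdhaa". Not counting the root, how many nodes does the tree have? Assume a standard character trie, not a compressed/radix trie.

Count nodes per top-level branch (shared prefixes stored once):
  'a'-branch (aadhdhaa): 8 nodes
  'd'-branch (daahhhdad, dd, ddhdh): 13 nodes
  'h'-branch (hadhaadaaaa, hadhaaha, hdhhhhad, hhhdadhad, hhhdah, hhhdahaad, hhhdahaah, hhhdahadh, hhhdahdd, hhhdahdhdaa, hhhh): 42 nodes
Sum: 63

63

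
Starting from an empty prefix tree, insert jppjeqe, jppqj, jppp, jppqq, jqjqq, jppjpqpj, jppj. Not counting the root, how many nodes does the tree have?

19

Count nodes per top-level branch (shared prefixes stored once):
  'j'-branch (jppj, jppjeqe, jppjpqpj, jppp, jppqj, jppqq, jqjqq): 19 nodes
Sum: 19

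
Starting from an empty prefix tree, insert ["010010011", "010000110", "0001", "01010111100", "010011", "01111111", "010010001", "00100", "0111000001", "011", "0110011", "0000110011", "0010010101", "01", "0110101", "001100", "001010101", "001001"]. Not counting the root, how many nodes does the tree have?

70

Trace insertions, counting only characters that open a new branch:
  "010010011" → 9 new (0, 1, 0, 0, 1, 0, 0, 1, 1)
  "010000110" → prefix "0100" already present; 5 new (0, 0, 1, 1, 0)
  "0001" → prefix "0" already present; 3 new (0, 0, 1)
  "01010111100" → prefix "010" already present; 8 new (1, 0, 1, 1, 1, 1, 0, 0)
  "010011" → prefix "01001" already present; 1 new (1)
  "01111111" → prefix "01" already present; 6 new (1, 1, 1, 1, 1, 1)
  "010010001" → prefix "0100100" already present; 2 new (0, 1)
  "00100" → prefix "00" already present; 3 new (1, 0, 0)
  "0111000001" → prefix "0111" already present; 6 new (0, 0, 0, 0, 0, 1)
  "011" → prefix "011" already present; 0 new (none)
  "0110011" → prefix "011" already present; 4 new (0, 0, 1, 1)
  "0000110011" → prefix "000" already present; 7 new (0, 1, 1, 0, 0, 1, 1)
  "0010010101" → prefix "00100" already present; 5 new (1, 0, 1, 0, 1)
  "01" → prefix "01" already present; 0 new (none)
  "0110101" → prefix "0110" already present; 3 new (1, 0, 1)
  "001100" → prefix "001" already present; 3 new (1, 0, 0)
  "001010101" → prefix "0010" already present; 5 new (1, 0, 1, 0, 1)
  "001001" → prefix "001001" already present; 0 new (none)
Total nodes = 9 + 5 + 3 + 8 + 1 + 6 + 2 + 3 + 6 + 0 + 4 + 7 + 5 + 0 + 3 + 3 + 5 + 0 = 70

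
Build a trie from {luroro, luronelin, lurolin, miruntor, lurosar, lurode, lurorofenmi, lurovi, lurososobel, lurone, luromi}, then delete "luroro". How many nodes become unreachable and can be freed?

0

Walk "luroro" from the leaf back toward the root, removing each node that no remaining word uses.
Every node on "luroro" is still needed (e.g. by "lurorofenmi"), so nothing is freed.
Nodes removed: 0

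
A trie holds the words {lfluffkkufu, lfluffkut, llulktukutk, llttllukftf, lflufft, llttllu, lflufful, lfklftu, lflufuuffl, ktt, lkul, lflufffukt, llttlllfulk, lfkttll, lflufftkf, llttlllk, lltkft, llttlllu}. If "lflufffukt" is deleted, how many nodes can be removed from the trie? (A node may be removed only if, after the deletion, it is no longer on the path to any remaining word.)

After clearing the end-marker at "lflufffukt", prune upward until reaching a node still needed by another word.
The suffix "fukt" (4 nodes) is used only by "lflufffukt"; the node for "lfluff" still has the child "k", so pruning stops there.
Nodes removed: 4

4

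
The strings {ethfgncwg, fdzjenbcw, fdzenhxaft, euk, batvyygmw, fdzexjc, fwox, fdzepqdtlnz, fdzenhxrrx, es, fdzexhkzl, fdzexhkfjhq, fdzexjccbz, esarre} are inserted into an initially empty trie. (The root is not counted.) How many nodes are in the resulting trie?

Trace insertions, counting only characters that open a new branch:
  "ethfgncwg" → 9 new (e, t, h, f, g, n, c, w, g)
  "fdzjenbcw" → 9 new (f, d, z, j, e, n, b, c, w)
  "fdzenhxaft" → prefix "fdz" already present; 7 new (e, n, h, x, a, f, t)
  "euk" → prefix "e" already present; 2 new (u, k)
  "batvyygmw" → 9 new (b, a, t, v, y, y, g, m, w)
  "fdzexjc" → prefix "fdze" already present; 3 new (x, j, c)
  "fwox" → prefix "f" already present; 3 new (w, o, x)
  "fdzepqdtlnz" → prefix "fdze" already present; 7 new (p, q, d, t, l, n, z)
  "fdzenhxrrx" → prefix "fdzenhx" already present; 3 new (r, r, x)
  "es" → prefix "e" already present; 1 new (s)
  "fdzexhkzl" → prefix "fdzex" already present; 4 new (h, k, z, l)
  "fdzexhkfjhq" → prefix "fdzexhk" already present; 4 new (f, j, h, q)
  "fdzexjccbz" → prefix "fdzexjc" already present; 3 new (c, b, z)
  "esarre" → prefix "es" already present; 4 new (a, r, r, e)
Total nodes = 9 + 9 + 7 + 2 + 9 + 3 + 3 + 7 + 3 + 1 + 4 + 4 + 3 + 4 = 68

68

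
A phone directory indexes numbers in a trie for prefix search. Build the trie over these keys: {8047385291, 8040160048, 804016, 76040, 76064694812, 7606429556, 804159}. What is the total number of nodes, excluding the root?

For each word, the new-node count is its length minus the longest prefix already in the trie:
  "8047385291" → 10 new (8, 0, 4, 7, 3, 8, 5, 2, 9, 1)
  "8040160048" → prefix "804" already present; 7 new (0, 1, 6, 0, 0, 4, 8)
  "804016" → prefix "804016" already present; 0 new (none)
  "76040" → 5 new (7, 6, 0, 4, 0)
  "76064694812" → prefix "760" already present; 8 new (6, 4, 6, 9, 4, 8, 1, 2)
  "7606429556" → prefix "76064" already present; 5 new (2, 9, 5, 5, 6)
  "804159" → prefix "804" already present; 3 new (1, 5, 9)
Total nodes = 10 + 7 + 0 + 5 + 8 + 5 + 3 = 38

38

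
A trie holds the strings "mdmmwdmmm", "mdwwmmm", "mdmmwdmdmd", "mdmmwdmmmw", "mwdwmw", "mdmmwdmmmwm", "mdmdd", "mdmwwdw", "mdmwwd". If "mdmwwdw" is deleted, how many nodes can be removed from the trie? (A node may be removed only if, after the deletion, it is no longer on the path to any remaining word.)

1

After clearing the end-marker at "mdmwwdw", prune upward until reaching a node still needed by another word.
The suffix "w" (1 node) is used only by "mdmwwdw"; "mdmwwd" is itself a stored word, so pruning stops there.
Nodes removed: 1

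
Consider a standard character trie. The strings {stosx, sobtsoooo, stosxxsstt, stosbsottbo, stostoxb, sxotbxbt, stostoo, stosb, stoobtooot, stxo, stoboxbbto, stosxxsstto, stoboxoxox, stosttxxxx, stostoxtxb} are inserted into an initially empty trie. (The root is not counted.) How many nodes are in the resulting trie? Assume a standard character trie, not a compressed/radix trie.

66

Count nodes per top-level branch (shared prefixes stored once):
  's'-branch (sobtsoooo, stoboxbbto, stoboxoxox, stoobtooot, stosb, stosbsottbo, stostoo, stostoxb, stostoxtxb, stosttxxxx, stosx, stosxxsstt, stosxxsstto, stxo, sxotbxbt): 66 nodes
Sum: 66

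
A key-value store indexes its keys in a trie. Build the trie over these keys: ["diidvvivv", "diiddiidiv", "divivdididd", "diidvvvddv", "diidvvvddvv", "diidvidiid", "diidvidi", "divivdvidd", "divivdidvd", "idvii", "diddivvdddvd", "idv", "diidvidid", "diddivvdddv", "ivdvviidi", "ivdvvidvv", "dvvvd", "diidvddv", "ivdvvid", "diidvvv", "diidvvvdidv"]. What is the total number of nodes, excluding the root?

Insert word by word; a character creates a node only if that edge doesn't already exist:
  "diidvvivv" → 9 new (d, i, i, d, v, v, i, v, v)
  "diiddiidiv" → prefix "diid" already present; 6 new (d, i, i, d, i, v)
  "divivdididd" → prefix "di" already present; 9 new (v, i, v, d, i, d, i, d, d)
  "diidvvvddv" → prefix "diidvv" already present; 4 new (v, d, d, v)
  "diidvvvddvv" → prefix "diidvvvddv" already present; 1 new (v)
  "diidvidiid" → prefix "diidv" already present; 5 new (i, d, i, i, d)
  "diidvidi" → prefix "diidvidi" already present; 0 new (none)
  "divivdvidd" → prefix "divivd" already present; 4 new (v, i, d, d)
  "divivdidvd" → prefix "divivdid" already present; 2 new (v, d)
  "idvii" → 5 new (i, d, v, i, i)
  "diddivvdddvd" → prefix "di" already present; 10 new (d, d, i, v, v, d, d, d, v, d)
  "idv" → prefix "idv" already present; 0 new (none)
  "diidvidid" → prefix "diidvidi" already present; 1 new (d)
  "diddivvdddv" → prefix "diddivvdddv" already present; 0 new (none)
  "ivdvviidi" → prefix "i" already present; 8 new (v, d, v, v, i, i, d, i)
  "ivdvvidvv" → prefix "ivdvvi" already present; 3 new (d, v, v)
  "dvvvd" → prefix "d" already present; 4 new (v, v, v, d)
  "diidvddv" → prefix "diidv" already present; 3 new (d, d, v)
  "ivdvvid" → prefix "ivdvvid" already present; 0 new (none)
  "diidvvv" → prefix "diidvvv" already present; 0 new (none)
  "diidvvvdidv" → prefix "diidvvvd" already present; 3 new (i, d, v)
Total nodes = 9 + 6 + 9 + 4 + 1 + 5 + 0 + 4 + 2 + 5 + 10 + 0 + 1 + 0 + 8 + 3 + 4 + 3 + 0 + 0 + 3 = 77

77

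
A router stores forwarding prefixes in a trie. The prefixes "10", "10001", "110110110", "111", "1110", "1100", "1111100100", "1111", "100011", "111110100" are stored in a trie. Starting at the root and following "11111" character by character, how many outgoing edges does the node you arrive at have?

The children of the "11111" node are the distinct next characters among strings starting with "11111".
Distinct next characters after "11111": 0.
That node has 1 child edge.

1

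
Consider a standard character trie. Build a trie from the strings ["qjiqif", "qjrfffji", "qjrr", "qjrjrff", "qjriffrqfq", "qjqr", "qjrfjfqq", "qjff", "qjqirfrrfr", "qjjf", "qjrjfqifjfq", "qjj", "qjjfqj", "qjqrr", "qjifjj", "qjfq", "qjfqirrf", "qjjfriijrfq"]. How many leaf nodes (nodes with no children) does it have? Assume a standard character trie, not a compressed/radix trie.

14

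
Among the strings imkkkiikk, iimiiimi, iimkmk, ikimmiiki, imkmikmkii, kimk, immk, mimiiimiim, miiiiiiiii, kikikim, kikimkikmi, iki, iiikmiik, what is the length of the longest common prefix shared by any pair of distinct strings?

4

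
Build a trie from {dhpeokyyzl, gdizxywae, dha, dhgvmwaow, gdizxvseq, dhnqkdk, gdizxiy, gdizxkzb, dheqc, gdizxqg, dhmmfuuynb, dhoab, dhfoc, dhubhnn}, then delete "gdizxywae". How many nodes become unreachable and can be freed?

A node on "gdizxywae"'s path can go only if nothing else ends at it or branches off below it.
The suffix "ywae" (4 nodes) is used only by "gdizxywae"; the node for "gdizx" still has the child "v", so pruning stops there.
Nodes removed: 4

4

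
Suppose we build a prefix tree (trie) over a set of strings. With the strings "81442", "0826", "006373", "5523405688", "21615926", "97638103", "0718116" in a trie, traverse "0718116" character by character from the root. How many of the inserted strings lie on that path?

Walk "0718116" from the root; an end-of-word marker is hit whenever a stored word is a prefix of "0718116".
Prefixes of the query that are stored words: "0718116"
Count: 1

1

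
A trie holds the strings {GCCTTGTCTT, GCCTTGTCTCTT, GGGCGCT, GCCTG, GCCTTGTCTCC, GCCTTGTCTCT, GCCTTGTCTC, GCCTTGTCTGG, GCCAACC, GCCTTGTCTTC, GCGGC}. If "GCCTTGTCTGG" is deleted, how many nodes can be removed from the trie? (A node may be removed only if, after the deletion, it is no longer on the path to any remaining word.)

2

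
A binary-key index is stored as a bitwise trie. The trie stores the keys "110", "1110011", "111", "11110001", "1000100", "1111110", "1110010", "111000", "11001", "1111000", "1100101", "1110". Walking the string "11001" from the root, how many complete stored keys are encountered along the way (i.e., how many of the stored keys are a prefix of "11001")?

Check each prefix of "11001" against the stored set — each match is an end-marker on the path.
Prefixes of the query that are stored words: "110", "11001"
Count: 2

2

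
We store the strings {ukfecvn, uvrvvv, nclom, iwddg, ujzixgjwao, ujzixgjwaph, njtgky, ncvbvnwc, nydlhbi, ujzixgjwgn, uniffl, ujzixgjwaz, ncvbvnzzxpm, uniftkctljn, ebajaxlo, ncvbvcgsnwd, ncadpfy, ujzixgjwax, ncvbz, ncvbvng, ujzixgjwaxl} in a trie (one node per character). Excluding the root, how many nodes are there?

Trace insertions, counting only characters that open a new branch:
  "ukfecvn" → 7 new (u, k, f, e, c, v, n)
  "uvrvvv" → prefix "u" already present; 5 new (v, r, v, v, v)
  "nclom" → 5 new (n, c, l, o, m)
  "iwddg" → 5 new (i, w, d, d, g)
  "ujzixgjwao" → prefix "u" already present; 9 new (j, z, i, x, g, j, w, a, o)
  "ujzixgjwaph" → prefix "ujzixgjwa" already present; 2 new (p, h)
  "njtgky" → prefix "n" already present; 5 new (j, t, g, k, y)
  "ncvbvnwc" → prefix "nc" already present; 6 new (v, b, v, n, w, c)
  "nydlhbi" → prefix "n" already present; 6 new (y, d, l, h, b, i)
  "ujzixgjwgn" → prefix "ujzixgjw" already present; 2 new (g, n)
  "uniffl" → prefix "u" already present; 5 new (n, i, f, f, l)
  "ujzixgjwaz" → prefix "ujzixgjwa" already present; 1 new (z)
  "ncvbvnzzxpm" → prefix "ncvbvn" already present; 5 new (z, z, x, p, m)
  "uniftkctljn" → prefix "unif" already present; 7 new (t, k, c, t, l, j, n)
  "ebajaxlo" → 8 new (e, b, a, j, a, x, l, o)
  "ncvbvcgsnwd" → prefix "ncvbv" already present; 6 new (c, g, s, n, w, d)
  "ncadpfy" → prefix "nc" already present; 5 new (a, d, p, f, y)
  "ujzixgjwax" → prefix "ujzixgjwa" already present; 1 new (x)
  "ncvbz" → prefix "ncvb" already present; 1 new (z)
  "ncvbvng" → prefix "ncvbvn" already present; 1 new (g)
  "ujzixgjwaxl" → prefix "ujzixgjwax" already present; 1 new (l)
Total nodes = 7 + 5 + 5 + 5 + 9 + 2 + 5 + 6 + 6 + 2 + 5 + 1 + 5 + 7 + 8 + 6 + 5 + 1 + 1 + 1 + 1 = 93

93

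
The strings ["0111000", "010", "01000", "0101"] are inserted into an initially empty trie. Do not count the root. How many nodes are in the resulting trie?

Insert word by word; a character creates a node only if that edge doesn't already exist:
  "0111000" → 7 new (0, 1, 1, 1, 0, 0, 0)
  "010" → prefix "01" already present; 1 new (0)
  "01000" → prefix "010" already present; 2 new (0, 0)
  "0101" → prefix "010" already present; 1 new (1)
Total nodes = 7 + 1 + 2 + 1 = 11

11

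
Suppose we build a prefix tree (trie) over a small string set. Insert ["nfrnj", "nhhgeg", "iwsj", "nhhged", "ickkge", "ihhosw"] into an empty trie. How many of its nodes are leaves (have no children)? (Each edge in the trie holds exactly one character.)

6

A leaf is a node with no children — equivalently, the end of a word that is not a proper prefix of any other stored word.
Those words: "ickkge", "ihhosw", "iwsj", "nfrnj", "nhhged", "nhhgeg"
Leaf count: 6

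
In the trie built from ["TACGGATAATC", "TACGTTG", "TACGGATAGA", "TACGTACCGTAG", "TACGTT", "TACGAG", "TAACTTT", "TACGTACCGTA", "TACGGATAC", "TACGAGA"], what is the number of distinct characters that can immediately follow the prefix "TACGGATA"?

Walk "TACGGATA" from the root, arriving at one node.
Distinct next characters after "TACGGATA": A, C, G.
That node has 3 child edges.

3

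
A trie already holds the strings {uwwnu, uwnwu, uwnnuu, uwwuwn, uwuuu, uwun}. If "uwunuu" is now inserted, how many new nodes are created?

"uwun" is already a path in the trie; the remaining "uu" must be added.
So 6 − 4 = 2 new nodes.

2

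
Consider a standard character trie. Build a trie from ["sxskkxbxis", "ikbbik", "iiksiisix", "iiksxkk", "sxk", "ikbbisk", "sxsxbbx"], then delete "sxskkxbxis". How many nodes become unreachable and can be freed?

7

Walk "sxskkxbxis" from the leaf back toward the root, removing each node that no remaining word uses.
The suffix "kkxbxis" (7 nodes) is used only by "sxskkxbxis"; the node for "sxs" still has the child "x", so pruning stops there.
Nodes removed: 7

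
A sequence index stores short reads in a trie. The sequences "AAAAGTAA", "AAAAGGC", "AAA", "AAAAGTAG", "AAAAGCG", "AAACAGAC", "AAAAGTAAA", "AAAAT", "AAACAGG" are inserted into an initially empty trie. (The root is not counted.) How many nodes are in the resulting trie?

Insert word by word; a character creates a node only if that edge doesn't already exist:
  "AAAAGTAA" → 8 new (A, A, A, A, G, T, A, A)
  "AAAAGGC" → prefix "AAAAG" already present; 2 new (G, C)
  "AAA" → prefix "AAA" already present; 0 new (none)
  "AAAAGTAG" → prefix "AAAAGTA" already present; 1 new (G)
  "AAAAGCG" → prefix "AAAAG" already present; 2 new (C, G)
  "AAACAGAC" → prefix "AAA" already present; 5 new (C, A, G, A, C)
  "AAAAGTAAA" → prefix "AAAAGTAA" already present; 1 new (A)
  "AAAAT" → prefix "AAAA" already present; 1 new (T)
  "AAACAGG" → prefix "AAACAG" already present; 1 new (G)
Total nodes = 8 + 2 + 0 + 1 + 2 + 5 + 1 + 1 + 1 = 21

21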